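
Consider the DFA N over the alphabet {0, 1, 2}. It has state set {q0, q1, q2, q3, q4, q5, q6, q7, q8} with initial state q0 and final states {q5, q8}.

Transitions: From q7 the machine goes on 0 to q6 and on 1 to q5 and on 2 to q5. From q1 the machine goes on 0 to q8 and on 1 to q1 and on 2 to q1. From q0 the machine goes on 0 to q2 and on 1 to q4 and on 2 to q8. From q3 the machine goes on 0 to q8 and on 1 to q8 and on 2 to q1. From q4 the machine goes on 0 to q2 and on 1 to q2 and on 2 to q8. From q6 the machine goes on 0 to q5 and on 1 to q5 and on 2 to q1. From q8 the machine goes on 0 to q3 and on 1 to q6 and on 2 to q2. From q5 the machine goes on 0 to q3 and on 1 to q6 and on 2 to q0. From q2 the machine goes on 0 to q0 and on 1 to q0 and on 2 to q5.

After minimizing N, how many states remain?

4

First remove the unreachable states {q7}; 8 states remain.
P0 = {q5,q8} | {q0,q1,q2,q3,q4,q6}.
Split {q0,q1,q2,q3,q4,q6} by δ(·,0) → {q0,q2,q4} and {q1,q3,q6}.
Refine {q1,q3,q6} on symbol 1: members go to different blocks, giving {q3,q6} and {q1}.
The partition is now stable with 4 blocks: {q5,q8} | {q0,q2,q4} | {q3,q6} | {q1}.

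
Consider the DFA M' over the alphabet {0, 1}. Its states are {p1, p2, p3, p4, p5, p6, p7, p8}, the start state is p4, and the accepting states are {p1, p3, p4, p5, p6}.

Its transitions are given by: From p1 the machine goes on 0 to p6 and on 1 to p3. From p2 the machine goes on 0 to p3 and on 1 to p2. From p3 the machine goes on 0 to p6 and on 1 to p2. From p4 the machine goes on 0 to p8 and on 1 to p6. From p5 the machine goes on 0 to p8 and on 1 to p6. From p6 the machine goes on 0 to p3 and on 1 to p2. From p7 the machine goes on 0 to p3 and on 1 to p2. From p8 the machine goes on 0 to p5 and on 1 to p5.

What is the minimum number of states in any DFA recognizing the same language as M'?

States {p1,p7} cannot be reached from the start state, so discard them.
Start with accepting vs non-accepting: {p3,p4,p5,p6} | {p2,p8}.
Refine {p3,p4,p5,p6} on symbol 0: members go to different blocks, giving {p3,p6} and {p4,p5}.
On input 0, block {p2,p8} splits into {p2} and {p8}.
Stable partition: {p3,p6} | {p2} | {p4,p5} | {p8} — 4 equivalence classes.

4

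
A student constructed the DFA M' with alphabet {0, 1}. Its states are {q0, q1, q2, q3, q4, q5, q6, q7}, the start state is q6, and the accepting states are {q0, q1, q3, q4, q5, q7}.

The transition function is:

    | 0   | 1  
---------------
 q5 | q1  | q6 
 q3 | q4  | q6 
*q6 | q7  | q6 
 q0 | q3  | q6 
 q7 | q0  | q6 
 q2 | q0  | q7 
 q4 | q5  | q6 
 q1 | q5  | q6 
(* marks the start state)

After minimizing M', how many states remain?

2

Reachable states from the start: {q0,q1,q3,q4,q5,q6,q7}. Unreachable: {q2} — drop them.
Start with accepting vs non-accepting: {q0,q1,q3,q4,q5,q7} | {q6}.
The partition is now stable with 2 blocks: {q0,q1,q3,q4,q5,q7} | {q6}.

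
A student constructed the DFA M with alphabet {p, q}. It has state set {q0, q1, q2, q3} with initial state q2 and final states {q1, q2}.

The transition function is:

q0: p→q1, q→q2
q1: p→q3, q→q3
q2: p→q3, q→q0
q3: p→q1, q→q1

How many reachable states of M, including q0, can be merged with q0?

2

All states are reachable from the start state.
Initial partition by acceptance: {q1,q2} | {q0,q3}.
Stable partition: {q1,q2} | {q0,q3} — 2 equivalence classes.
The equivalence class containing q0 is {q0,q3}, of size 2.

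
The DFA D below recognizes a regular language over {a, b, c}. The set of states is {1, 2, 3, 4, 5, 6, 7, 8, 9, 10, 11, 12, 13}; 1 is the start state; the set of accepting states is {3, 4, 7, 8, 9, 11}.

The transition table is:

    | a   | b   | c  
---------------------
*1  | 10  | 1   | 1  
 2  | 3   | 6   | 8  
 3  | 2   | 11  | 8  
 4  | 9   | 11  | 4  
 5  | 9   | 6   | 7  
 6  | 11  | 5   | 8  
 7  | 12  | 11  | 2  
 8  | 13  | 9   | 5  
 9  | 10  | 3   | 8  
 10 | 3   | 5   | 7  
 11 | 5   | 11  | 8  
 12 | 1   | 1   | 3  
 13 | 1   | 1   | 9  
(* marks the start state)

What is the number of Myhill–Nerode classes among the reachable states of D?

5

First remove the unreachable states {4}; 12 states remain.
Start with accepting vs non-accepting: {3,7,8,9,11} | {1,2,5,6,10,12,13}.
Refine {3,7,8,9,11} on symbol c: members go to different blocks, giving {3,9,11} and {7,8}.
Split {1,2,5,6,10,12,13} by δ(·,a) → {2,5,6,10} and {1,12,13}.
Refine {1,12,13} on symbol a: members go to different blocks, giving {12,13} and {1}.
Stable partition: {3,9,11} | {2,5,6,10} | {7,8} | {12,13} | {1} — 5 equivalence classes.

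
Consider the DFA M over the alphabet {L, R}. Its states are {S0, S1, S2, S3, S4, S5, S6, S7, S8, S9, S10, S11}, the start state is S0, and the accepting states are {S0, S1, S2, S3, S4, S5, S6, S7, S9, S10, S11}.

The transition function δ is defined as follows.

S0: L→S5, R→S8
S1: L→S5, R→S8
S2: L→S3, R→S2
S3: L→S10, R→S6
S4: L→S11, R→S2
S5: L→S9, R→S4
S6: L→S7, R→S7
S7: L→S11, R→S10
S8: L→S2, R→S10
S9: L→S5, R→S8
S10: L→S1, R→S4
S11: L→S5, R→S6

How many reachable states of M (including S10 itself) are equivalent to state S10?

Every state is reachable, so we keep all 12.
Initial partition by acceptance: {S0,S1,S2,S3,S4,S5,S6,S7,S9,S10,S11} | {S8}.
Refine {S0,S1,S2,S3,S4,S5,S6,S7,S9,S10,S11} on symbol R: members go to different blocks, giving {S2,S3,S4,S5,S6,S7,S10,S11} and {S0,S1,S9}.
Split {S2,S3,S4,S5,S6,S7,S10,S11} by δ(·,L) → {S2,S3,S4,S6,S7,S11} and {S5,S10}.
Refine {S2,S3,S4,S6,S7,S11} on symbol L: members go to different blocks, giving {S2,S4,S6,S7} and {S3,S11}.
Split {S2,S4,S6,S7} by δ(·,L) → {S2,S4,S7} and {S6}.
Refine {S2,S4,S7} on symbol R: members go to different blocks, giving {S2,S4} and {S7}.
Stable partition: {S2,S4} | {S8} | {S0,S1,S9} | {S5,S10} | {S3,S11} | {S6} | {S7} — 7 equivalence classes.
The equivalence class containing S10 is {S5,S10}, of size 2.

2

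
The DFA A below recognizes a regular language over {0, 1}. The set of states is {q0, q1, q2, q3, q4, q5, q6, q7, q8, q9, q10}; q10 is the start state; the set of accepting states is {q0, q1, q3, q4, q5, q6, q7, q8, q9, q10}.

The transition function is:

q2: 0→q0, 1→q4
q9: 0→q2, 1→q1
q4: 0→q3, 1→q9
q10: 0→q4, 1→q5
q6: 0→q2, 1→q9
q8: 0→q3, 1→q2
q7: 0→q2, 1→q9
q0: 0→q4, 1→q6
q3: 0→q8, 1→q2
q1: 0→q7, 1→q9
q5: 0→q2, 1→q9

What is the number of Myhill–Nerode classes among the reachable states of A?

7

Every state is reachable, so we keep all 11.
Start with accepting vs non-accepting: {q0,q1,q3,q4,q5,q6,q7,q8,q9,q10} | {q2}.
Refine {q0,q1,q3,q4,q5,q6,q7,q8,q9,q10} on symbol 0: members go to different blocks, giving {q0,q1,q3,q4,q8,q10} and {q5,q6,q7,q9}.
Split {q0,q1,q3,q4,q8,q10} by δ(·,0) → {q0,q3,q4,q8,q10} and {q1}.
Refine {q0,q3,q4,q8,q10} on symbol 1: members go to different blocks, giving {q0,q4,q10} and {q3,q8}.
On input 0, block {q0,q4,q10} splits into {q0,q10} and {q4}.
Split {q5,q6,q7,q9} by δ(·,1) → {q5,q6,q7} and {q9}.
The partition is now stable with 7 blocks: {q0,q10} | {q2} | {q5,q6,q7} | {q1} | {q3,q8} | {q4} | {q9}.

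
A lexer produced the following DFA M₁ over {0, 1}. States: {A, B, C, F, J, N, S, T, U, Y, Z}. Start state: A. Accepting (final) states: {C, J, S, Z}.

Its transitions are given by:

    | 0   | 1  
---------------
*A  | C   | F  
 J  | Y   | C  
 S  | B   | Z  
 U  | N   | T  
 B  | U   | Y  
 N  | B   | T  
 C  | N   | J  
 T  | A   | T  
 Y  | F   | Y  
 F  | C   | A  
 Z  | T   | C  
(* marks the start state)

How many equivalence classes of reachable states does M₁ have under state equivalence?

Reachable states from the start: {A,B,C,F,J,N,T,U,Y}. Unreachable: {S,Z} — drop them.
Initial partition by acceptance: {C,J} | {A,B,F,N,T,U,Y}.
Split {A,B,F,N,T,U,Y} by δ(·,0) → {B,N,T,U,Y} and {A,F}.
Refine {B,N,T,U,Y} on symbol 0: members go to different blocks, giving {B,N,U} and {T,Y}.
Split {C,J} by δ(·,0) → {C} and {J}.
No further refinement is possible. Final partition (5 blocks): {C} | {B,N,U} | {A,F} | {T,Y} | {J}.

5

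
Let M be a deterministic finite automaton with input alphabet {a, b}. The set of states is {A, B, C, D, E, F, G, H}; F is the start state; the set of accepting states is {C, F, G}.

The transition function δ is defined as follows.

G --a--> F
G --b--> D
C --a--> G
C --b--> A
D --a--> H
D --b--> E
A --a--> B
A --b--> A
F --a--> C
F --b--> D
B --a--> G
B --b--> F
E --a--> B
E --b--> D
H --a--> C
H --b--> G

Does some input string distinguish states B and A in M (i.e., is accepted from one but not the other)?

Initial partition by acceptance: {C,F,G} | {A,B,D,E,H}.
Refine {A,B,D,E,H} on symbol a: members go to different blocks, giving {A,D,E} and {B,H}.
Stable partition: {C,F,G} | {A,D,E} | {B,H} — 3 equivalence classes.
B and A end up in different blocks, so they are distinguishable. For instance, the string 'a' is accepted from only B.

Yes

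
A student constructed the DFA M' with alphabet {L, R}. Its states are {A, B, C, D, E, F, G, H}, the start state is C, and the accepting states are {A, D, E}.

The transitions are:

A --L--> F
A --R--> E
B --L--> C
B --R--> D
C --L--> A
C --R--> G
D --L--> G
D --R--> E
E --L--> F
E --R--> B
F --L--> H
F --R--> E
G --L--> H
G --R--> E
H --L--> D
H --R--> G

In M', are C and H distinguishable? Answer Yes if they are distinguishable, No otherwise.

No

All states are reachable from the start state.
P0 = {A,D,E} | {B,C,F,G,H}.
Refine {A,D,E} on symbol R: members go to different blocks, giving {A,D} and {E}.
On input L, block {B,C,F,G,H} splits into {B,F,G} and {C,H}.
Refine {B,F,G} on symbol R: members go to different blocks, giving {F,G} and {B}.
Stable partition: {A,D} | {F,G} | {E} | {C,H} | {B} — 5 equivalence classes.
C and H lie in the same block of the stable partition, so they are equivalent — no string distinguishes them.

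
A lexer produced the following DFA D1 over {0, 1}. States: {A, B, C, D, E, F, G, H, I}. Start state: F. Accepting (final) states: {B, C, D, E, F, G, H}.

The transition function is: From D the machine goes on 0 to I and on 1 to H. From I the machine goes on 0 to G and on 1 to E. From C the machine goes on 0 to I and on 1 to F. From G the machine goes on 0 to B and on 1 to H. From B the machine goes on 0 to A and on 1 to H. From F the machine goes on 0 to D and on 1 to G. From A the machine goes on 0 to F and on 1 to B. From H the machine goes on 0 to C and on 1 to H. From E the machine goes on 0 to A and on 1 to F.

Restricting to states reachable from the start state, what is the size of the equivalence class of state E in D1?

4

All states are reachable from the start state.
Start with accepting vs non-accepting: {B,C,D,E,F,G,H} | {A,I}.
Refine {B,C,D,E,F,G,H} on symbol 0: members go to different blocks, giving {B,C,D,E} and {F,G,H}.
No further refinement is possible. Final partition (3 blocks): {B,C,D,E} | {A,I} | {F,G,H}.
The equivalence class containing E is {B,C,D,E}, of size 4.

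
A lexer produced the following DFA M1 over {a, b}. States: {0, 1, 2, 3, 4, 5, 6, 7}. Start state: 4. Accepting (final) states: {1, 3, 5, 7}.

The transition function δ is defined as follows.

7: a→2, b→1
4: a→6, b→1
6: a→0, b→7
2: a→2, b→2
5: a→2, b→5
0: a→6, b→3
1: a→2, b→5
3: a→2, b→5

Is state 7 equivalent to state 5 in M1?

Yes

Every state is reachable, so we keep all 8.
P0 = {1,3,5,7} | {0,2,4,6}.
Refine {0,2,4,6} on symbol b: members go to different blocks, giving {0,4,6} and {2}.
Stable partition: {1,3,5,7} | {0,4,6} | {2} — 3 equivalence classes.
7 and 5 lie in the same block of the stable partition, so they are equivalent — no string distinguishes them.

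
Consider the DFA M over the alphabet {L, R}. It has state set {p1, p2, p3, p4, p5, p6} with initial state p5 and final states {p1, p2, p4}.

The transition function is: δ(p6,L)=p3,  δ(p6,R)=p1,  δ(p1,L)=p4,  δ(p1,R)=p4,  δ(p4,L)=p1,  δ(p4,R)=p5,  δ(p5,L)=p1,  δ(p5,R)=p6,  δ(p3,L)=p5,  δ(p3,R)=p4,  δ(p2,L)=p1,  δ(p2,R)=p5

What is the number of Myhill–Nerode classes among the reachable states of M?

5

States {p2} cannot be reached from the start state, so discard them.
Initial partition by acceptance: {p1,p4} | {p3,p5,p6}.
Split {p1,p4} by δ(·,R) → {p1} and {p4}.
On input L, block {p3,p5,p6} splits into {p3,p6} and {p5}.
On input L, block {p3,p6} splits into {p3} and {p6}.
Stable partition: {p1} | {p3} | {p4} | {p5} | {p6} — 5 equivalence classes.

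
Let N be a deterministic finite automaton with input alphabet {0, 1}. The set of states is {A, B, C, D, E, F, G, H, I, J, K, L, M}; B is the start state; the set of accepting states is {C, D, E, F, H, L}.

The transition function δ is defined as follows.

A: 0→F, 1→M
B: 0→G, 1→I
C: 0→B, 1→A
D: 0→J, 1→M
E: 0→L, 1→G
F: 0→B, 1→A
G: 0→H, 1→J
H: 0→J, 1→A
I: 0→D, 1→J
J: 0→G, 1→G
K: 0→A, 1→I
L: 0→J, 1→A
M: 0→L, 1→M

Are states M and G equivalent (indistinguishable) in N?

States {C,E,K} cannot be reached from the start state, so discard them.
P0 = {D,F,H,L} | {A,B,G,I,J,M}.
Refine {A,B,G,I,J,M} on symbol 0: members go to different blocks, giving {A,G,I,M} and {B,J}.
On input 1, block {A,G,I,M} splits into {A,M} and {G,I}.
Stable partition: {D,F,H,L} | {A,M} | {B,J} | {G,I} — 4 equivalence classes.
M and G end up in different blocks, so they are distinguishable. For instance, the string '10' is accepted from only M.

No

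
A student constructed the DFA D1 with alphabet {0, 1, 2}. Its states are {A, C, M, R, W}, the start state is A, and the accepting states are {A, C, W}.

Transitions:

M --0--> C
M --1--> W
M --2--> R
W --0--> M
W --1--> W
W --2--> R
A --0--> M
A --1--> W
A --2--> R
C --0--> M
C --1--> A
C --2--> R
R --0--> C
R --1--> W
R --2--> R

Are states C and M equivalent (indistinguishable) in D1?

No

Start with accepting vs non-accepting: {A,C,W} | {M,R}.
No further refinement is possible. Final partition (2 blocks): {A,C,W} | {M,R}.
C and M end up in different blocks, so they are distinguishable. For instance, the string 'ε' is accepted from only C.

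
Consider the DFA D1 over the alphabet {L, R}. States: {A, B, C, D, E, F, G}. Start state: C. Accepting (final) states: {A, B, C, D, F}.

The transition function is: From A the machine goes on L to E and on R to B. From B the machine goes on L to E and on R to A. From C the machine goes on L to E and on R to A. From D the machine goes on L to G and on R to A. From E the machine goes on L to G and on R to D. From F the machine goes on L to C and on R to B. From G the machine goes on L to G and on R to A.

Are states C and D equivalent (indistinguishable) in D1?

First remove the unreachable states {F}; 6 states remain.
P0 = {A,B,C,D} | {E,G}.
The partition is now stable with 2 blocks: {A,B,C,D} | {E,G}.
C and D lie in the same block of the stable partition, so they are equivalent — no string distinguishes them.

Yes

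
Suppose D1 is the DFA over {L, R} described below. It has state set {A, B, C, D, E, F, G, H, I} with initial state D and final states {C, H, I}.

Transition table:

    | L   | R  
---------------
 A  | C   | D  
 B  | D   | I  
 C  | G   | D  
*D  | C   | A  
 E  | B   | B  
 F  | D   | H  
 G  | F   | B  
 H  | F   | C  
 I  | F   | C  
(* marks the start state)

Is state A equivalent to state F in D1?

First remove the unreachable states {E}; 8 states remain.
P0 = {C,H,I} | {A,B,D,F,G}.
Refine {C,H,I} on symbol R: members go to different blocks, giving {H,I} and {C}.
Split {A,B,D,F,G} by δ(·,L) → {B,F,G} and {A,D}.
Split {B,F,G} by δ(·,L) → {B,F} and {G}.
Stable partition: {H,I} | {B,F} | {C} | {A,D} | {G} — 5 equivalence classes.
A and F end up in different blocks, so they are distinguishable. For instance, the string 'L' is accepted from only A.

No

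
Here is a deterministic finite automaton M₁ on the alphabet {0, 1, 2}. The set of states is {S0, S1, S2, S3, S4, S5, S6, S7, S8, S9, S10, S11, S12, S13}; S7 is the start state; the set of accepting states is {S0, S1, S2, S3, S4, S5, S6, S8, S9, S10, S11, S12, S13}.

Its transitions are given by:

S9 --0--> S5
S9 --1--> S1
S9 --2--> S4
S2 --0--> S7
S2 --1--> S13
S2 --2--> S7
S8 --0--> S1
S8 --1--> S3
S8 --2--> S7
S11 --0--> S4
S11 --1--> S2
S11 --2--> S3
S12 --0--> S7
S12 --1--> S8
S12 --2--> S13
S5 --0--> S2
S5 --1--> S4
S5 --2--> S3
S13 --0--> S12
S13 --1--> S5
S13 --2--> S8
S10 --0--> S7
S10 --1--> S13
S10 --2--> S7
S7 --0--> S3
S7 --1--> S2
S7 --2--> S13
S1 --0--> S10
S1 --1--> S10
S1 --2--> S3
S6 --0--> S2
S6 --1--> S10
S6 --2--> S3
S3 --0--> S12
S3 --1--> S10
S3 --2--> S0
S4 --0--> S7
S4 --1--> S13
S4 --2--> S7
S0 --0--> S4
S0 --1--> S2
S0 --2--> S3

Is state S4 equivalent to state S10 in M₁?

States {S6,S9,S11} cannot be reached from the start state, so discard them.
Start with accepting vs non-accepting: {S0,S1,S2,S3,S4,S5,S8,S10,S12,S13} | {S7}.
On input 0, block {S0,S1,S2,S3,S4,S5,S8,S10,S12,S13} splits into {S0,S1,S3,S5,S8,S13} and {S2,S4,S10,S12}.
Refine {S0,S1,S3,S5,S8,S13} on symbol 0: members go to different blocks, giving {S0,S1,S3,S5,S13} and {S8}.
On input 1, block {S0,S1,S3,S5,S13} splits into {S0,S1,S3,S5} and {S13}.
Split {S2,S4,S10,S12} by δ(·,1) → {S2,S4,S10} and {S12}.
Split {S0,S1,S3,S5} by δ(·,0) → {S0,S1,S5} and {S3}.
The partition is now stable with 7 blocks: {S0,S1,S5} | {S7} | {S2,S4,S10} | {S8} | {S13} | {S12} | {S3}.
S4 and S10 lie in the same block of the stable partition, so they are equivalent — no string distinguishes them.

Yes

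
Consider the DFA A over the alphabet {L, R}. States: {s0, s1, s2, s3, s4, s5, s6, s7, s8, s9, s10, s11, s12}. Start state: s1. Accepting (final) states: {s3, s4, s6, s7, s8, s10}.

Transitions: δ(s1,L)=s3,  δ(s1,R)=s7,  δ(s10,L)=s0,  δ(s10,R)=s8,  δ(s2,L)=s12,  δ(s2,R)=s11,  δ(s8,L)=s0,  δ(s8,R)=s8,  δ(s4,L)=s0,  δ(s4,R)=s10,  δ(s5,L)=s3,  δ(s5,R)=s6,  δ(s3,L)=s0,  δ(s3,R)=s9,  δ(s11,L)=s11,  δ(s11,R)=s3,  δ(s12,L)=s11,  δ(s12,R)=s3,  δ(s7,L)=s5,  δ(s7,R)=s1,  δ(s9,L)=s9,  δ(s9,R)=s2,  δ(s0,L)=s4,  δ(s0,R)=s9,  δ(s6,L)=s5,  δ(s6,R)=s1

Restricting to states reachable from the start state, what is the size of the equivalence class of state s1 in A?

2

Every state is reachable, so we keep all 13.
P0 = {s3,s4,s6,s7,s8,s10} | {s0,s1,s2,s5,s9,s11,s12}.
Split {s3,s4,s6,s7,s8,s10} by δ(·,R) → {s3,s6,s7} and {s4,s8,s10}.
Refine {s0,s1,s2,s5,s9,s11,s12} on symbol L: members go to different blocks, giving {s2,s9,s11,s12} and {s1,s5} and {s0}.
Split {s3,s6,s7} by δ(·,L) → {s6,s7} and {s3}.
Split {s2,s9,s11,s12} by δ(·,R) → {s2,s9} and {s11,s12}.
Refine {s2,s9} on symbol L: members go to different blocks, giving {s2} and {s9}.
The partition is now stable with 8 blocks: {s6,s7} | {s2} | {s4,s8,s10} | {s1,s5} | {s0} | {s3} | {s11,s12} | {s9}.
State s1 belongs to the block {s1,s5}, which has 2 states.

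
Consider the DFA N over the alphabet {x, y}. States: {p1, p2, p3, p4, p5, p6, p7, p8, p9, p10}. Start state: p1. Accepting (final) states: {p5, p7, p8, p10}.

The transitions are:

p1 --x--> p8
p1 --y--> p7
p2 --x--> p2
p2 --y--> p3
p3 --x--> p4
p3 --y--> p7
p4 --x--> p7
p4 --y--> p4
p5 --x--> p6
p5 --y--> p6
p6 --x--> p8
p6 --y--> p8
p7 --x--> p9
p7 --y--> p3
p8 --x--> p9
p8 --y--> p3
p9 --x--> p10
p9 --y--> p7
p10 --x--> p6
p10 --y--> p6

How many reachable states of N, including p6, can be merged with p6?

States {p2,p5} cannot be reached from the start state, so discard them.
P0 = {p7,p8,p10} | {p1,p3,p4,p6,p9}.
Refine {p1,p3,p4,p6,p9} on symbol x: members go to different blocks, giving {p1,p4,p6,p9} and {p3}.
Refine {p7,p8,p10} on symbol y: members go to different blocks, giving {p7,p8} and {p10}.
Refine {p1,p4,p6,p9} on symbol x: members go to different blocks, giving {p1,p4,p6} and {p9}.
On input y, block {p1,p4,p6} splits into {p1,p6} and {p4}.
Stable partition: {p7,p8} | {p1,p6} | {p3} | {p10} | {p9} | {p4} — 6 equivalence classes.
State p6 belongs to the block {p1,p6}, which has 2 states.

2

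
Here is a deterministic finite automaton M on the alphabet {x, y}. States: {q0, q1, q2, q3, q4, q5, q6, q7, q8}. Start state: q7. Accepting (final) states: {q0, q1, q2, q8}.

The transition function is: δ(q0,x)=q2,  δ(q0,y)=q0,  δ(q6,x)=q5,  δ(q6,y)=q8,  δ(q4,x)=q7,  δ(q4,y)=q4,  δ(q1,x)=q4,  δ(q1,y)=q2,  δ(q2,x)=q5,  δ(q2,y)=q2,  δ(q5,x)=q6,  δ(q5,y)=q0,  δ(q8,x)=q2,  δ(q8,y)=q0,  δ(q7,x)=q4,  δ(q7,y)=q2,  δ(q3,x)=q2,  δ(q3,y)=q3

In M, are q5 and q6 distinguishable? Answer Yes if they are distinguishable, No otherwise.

States {q1,q3} cannot be reached from the start state, so discard them.
Initial partition by acceptance: {q0,q2,q8} | {q4,q5,q6,q7}.
Split {q0,q2,q8} by δ(·,x) → {q0,q8} and {q2}.
Split {q4,q5,q6,q7} by δ(·,y) → {q5,q6} and {q4} and {q7}.
The partition is now stable with 5 blocks: {q0,q8} | {q5,q6} | {q2} | {q4} | {q7}.
q5 and q6 lie in the same block of the stable partition, so they are equivalent — no string distinguishes them.

No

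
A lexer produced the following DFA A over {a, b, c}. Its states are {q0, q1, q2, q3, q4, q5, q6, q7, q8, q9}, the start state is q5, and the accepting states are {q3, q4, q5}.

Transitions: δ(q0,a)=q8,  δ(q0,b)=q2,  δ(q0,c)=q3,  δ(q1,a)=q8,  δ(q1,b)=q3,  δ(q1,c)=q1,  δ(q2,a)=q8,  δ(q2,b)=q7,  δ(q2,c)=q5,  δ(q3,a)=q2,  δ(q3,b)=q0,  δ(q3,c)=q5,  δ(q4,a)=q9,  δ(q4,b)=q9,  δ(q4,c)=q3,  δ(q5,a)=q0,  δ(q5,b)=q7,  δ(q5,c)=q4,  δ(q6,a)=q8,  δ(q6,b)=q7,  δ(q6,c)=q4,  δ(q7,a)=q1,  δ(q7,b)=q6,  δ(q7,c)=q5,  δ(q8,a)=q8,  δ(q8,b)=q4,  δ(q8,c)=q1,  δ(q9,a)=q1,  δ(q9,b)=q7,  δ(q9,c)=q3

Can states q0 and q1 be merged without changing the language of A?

Start with accepting vs non-accepting: {q3,q4,q5} | {q0,q1,q2,q6,q7,q8,q9}.
Refine {q0,q1,q2,q6,q7,q8,q9} on symbol b: members go to different blocks, giving {q0,q2,q6,q7,q9} and {q1,q8}.
No further refinement is possible. Final partition (3 blocks): {q3,q4,q5} | {q0,q2,q6,q7,q9} | {q1,q8}.
q0 and q1 end up in different blocks, so they are distinguishable. For instance, the string 'b' is accepted from only q1.

No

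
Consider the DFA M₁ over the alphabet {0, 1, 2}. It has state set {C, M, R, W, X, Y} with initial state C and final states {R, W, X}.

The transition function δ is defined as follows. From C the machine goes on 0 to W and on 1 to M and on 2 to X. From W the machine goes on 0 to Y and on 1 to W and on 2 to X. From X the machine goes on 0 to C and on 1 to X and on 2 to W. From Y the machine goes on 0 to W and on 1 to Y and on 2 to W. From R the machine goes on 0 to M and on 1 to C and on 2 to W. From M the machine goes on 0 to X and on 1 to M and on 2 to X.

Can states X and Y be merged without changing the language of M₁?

Reachable states from the start: {C,M,W,X,Y}. Unreachable: {R} — drop them.
Initial partition by acceptance: {W,X} | {C,M,Y}.
The partition is now stable with 2 blocks: {W,X} | {C,M,Y}.
X and Y end up in different blocks, so they are distinguishable. For instance, the string 'ε' is accepted from only X.

No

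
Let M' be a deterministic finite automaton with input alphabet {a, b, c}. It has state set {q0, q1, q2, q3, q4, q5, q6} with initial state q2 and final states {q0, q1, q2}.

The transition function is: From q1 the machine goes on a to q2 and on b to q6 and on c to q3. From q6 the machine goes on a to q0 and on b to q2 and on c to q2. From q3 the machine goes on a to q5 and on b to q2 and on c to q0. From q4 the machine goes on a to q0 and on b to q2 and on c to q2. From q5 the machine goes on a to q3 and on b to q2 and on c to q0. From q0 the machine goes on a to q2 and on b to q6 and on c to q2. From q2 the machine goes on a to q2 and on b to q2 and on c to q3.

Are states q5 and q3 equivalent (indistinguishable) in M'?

First remove the unreachable states {q1,q4}; 5 states remain.
Start with accepting vs non-accepting: {q0,q2} | {q3,q5,q6}.
Split {q0,q2} by δ(·,b) → {q0} and {q2}.
Split {q3,q5,q6} by δ(·,a) → {q3,q5} and {q6}.
The partition is now stable with 4 blocks: {q0} | {q3,q5} | {q2} | {q6}.
q5 and q3 lie in the same block of the stable partition, so they are equivalent — no string distinguishes them.

Yes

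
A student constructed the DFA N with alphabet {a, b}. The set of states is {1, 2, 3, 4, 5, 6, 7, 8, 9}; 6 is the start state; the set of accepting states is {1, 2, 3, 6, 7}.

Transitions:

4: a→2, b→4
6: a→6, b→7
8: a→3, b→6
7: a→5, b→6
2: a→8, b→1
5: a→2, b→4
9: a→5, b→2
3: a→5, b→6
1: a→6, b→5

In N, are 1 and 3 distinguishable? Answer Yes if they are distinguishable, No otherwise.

Reachable states from the start: {1,2,3,4,5,6,7,8}. Unreachable: {9} — drop them.
Initial partition by acceptance: {1,2,3,6,7} | {4,5,8}.
Refine {1,2,3,6,7} on symbol a: members go to different blocks, giving {2,3,7} and {1,6}.
On input b, block {4,5,8} splits into {4,5} and {8}.
On input a, block {2,3,7} splits into {3,7} and {2}.
On input b, block {1,6} splits into {1} and {6}.
No further refinement is possible. Final partition (6 blocks): {3,7} | {4,5} | {1} | {8} | {2} | {6}.
1 and 3 end up in different blocks, so they are distinguishable. For instance, the string 'a' is accepted from only 1.

Yes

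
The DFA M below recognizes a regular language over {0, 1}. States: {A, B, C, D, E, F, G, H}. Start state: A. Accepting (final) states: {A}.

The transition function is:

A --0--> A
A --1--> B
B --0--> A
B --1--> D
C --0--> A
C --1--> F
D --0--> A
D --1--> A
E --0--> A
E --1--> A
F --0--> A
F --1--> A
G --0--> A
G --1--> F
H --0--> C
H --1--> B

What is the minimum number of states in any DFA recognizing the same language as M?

First remove the unreachable states {C,E,F,G,H}; 3 states remain.
P0 = {A} | {B,D}.
Split {B,D} by δ(·,1) → {B} and {D}.
No further refinement is possible. Final partition (3 blocks): {A} | {B} | {D}.

3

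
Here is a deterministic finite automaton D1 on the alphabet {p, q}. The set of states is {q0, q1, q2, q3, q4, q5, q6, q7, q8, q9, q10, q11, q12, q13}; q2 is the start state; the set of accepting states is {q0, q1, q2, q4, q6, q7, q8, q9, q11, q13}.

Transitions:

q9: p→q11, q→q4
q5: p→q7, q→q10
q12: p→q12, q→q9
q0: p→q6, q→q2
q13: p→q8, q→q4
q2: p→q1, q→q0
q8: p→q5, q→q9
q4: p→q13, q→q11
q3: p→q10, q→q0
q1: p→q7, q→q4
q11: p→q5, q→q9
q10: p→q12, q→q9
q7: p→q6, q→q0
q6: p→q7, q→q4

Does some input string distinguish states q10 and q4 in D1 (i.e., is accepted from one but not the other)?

Yes

First remove the unreachable states {q3}; 13 states remain.
Initial partition by acceptance: {q0,q1,q2,q4,q6,q7,q8,q9,q11,q13} | {q5,q10,q12}.
On input p, block {q0,q1,q2,q4,q6,q7,q8,q9,q11,q13} splits into {q0,q1,q2,q4,q6,q7,q9,q13} and {q8,q11}.
Refine {q0,q1,q2,q4,q6,q7,q9,q13} on symbol p: members go to different blocks, giving {q0,q1,q2,q4,q6,q7} and {q9,q13}.
Split {q0,q1,q2,q4,q6,q7} by δ(·,p) → {q0,q1,q2,q6,q7} and {q4}.
On input q, block {q0,q1,q2,q6,q7} splits into {q0,q2,q7} and {q1,q6}.
Split {q5,q10,q12} by δ(·,p) → {q10,q12} and {q5}.
No further refinement is possible. Final partition (7 blocks): {q0,q2,q7} | {q10,q12} | {q8,q11} | {q9,q13} | {q4} | {q1,q6} | {q5}.
q10 and q4 end up in different blocks, so they are distinguishable. For instance, the string 'ε' is accepted from only q4.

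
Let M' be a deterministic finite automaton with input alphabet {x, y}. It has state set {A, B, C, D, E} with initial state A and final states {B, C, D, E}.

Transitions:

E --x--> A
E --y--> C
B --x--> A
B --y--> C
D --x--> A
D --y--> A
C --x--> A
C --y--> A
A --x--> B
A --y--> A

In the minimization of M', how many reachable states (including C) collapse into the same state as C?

Reachable states from the start: {A,B,C}. Unreachable: {D,E} — drop them.
P0 = {B,C} | {A}.
Refine {B,C} on symbol y: members go to different blocks, giving {B} and {C}.
Stable partition: {B} | {A} | {C} — 3 equivalence classes.
The equivalence class containing C is {C}, of size 1.

1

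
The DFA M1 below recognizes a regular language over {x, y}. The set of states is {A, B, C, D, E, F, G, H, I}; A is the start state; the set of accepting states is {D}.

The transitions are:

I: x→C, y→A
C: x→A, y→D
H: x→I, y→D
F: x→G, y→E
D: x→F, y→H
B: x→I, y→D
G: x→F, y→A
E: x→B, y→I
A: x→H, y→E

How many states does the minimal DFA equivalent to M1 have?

4

All states are reachable from the start state.
Initial partition by acceptance: {D} | {A,B,C,E,F,G,H,I}.
On input y, block {A,B,C,E,F,G,H,I} splits into {A,E,F,G,I} and {B,C,H}.
Refine {A,E,F,G,I} on symbol x: members go to different blocks, giving {A,E,I} and {F,G}.
No further refinement is possible. Final partition (4 blocks): {D} | {A,E,I} | {B,C,H} | {F,G}.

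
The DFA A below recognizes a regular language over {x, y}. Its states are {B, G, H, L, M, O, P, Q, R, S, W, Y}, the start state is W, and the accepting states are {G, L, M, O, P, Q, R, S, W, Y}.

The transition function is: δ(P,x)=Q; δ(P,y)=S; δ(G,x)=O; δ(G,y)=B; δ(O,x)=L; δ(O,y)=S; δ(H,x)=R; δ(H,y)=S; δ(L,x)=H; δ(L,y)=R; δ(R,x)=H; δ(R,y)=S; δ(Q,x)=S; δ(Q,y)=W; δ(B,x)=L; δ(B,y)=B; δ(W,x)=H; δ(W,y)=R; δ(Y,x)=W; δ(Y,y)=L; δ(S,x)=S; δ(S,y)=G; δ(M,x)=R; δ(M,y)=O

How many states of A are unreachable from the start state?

4

BFS from W reaches {B, G, H, L, O, R, S, W}; the 4 state(s) M, P, Q, Y are never visited.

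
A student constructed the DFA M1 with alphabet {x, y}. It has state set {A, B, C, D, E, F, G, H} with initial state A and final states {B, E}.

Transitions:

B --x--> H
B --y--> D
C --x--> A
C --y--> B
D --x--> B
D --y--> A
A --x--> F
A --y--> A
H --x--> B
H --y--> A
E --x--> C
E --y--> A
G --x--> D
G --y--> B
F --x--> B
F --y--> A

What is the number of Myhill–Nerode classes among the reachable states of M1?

Reachable states from the start: {A,B,D,F,H}. Unreachable: {C,E,G} — drop them.
Start with accepting vs non-accepting: {B} | {A,D,F,H}.
Split {A,D,F,H} by δ(·,x) → {D,F,H} and {A}.
The partition is now stable with 3 blocks: {B} | {D,F,H} | {A}.

3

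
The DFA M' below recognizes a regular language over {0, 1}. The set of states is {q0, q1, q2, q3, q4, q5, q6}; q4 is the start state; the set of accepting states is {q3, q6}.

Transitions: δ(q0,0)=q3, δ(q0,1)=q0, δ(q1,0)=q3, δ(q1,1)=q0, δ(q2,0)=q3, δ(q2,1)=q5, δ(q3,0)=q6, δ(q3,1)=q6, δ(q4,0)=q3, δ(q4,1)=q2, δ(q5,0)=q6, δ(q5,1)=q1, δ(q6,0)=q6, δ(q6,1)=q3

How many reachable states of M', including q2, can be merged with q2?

5

Start with accepting vs non-accepting: {q3,q6} | {q0,q1,q2,q4,q5}.
No further refinement is possible. Final partition (2 blocks): {q3,q6} | {q0,q1,q2,q4,q5}.
The equivalence class containing q2 is {q0,q1,q2,q4,q5}, of size 5.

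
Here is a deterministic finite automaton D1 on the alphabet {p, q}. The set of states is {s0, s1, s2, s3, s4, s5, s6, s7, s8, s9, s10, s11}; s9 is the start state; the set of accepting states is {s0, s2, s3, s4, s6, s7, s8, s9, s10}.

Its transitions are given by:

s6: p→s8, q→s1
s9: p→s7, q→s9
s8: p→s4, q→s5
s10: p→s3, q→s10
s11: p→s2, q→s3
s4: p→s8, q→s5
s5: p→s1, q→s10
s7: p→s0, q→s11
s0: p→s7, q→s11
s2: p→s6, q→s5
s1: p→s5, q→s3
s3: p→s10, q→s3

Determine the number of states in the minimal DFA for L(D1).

Start with accepting vs non-accepting: {s0,s2,s3,s4,s6,s7,s8,s9,s10} | {s1,s5,s11}.
Refine {s0,s2,s3,s4,s6,s7,s8,s9,s10} on symbol q: members go to different blocks, giving {s0,s2,s4,s6,s7,s8} and {s3,s9,s10}.
Refine {s1,s5,s11} on symbol p: members go to different blocks, giving {s1,s5} and {s11}.
Refine {s0,s2,s4,s6,s7,s8} on symbol q: members go to different blocks, giving {s2,s4,s6,s8} and {s0,s7}.
On input p, block {s3,s9,s10} splits into {s3,s10} and {s9}.
Stable partition: {s2,s4,s6,s8} | {s1,s5} | {s3,s10} | {s11} | {s0,s7} | {s9} — 6 equivalence classes.

6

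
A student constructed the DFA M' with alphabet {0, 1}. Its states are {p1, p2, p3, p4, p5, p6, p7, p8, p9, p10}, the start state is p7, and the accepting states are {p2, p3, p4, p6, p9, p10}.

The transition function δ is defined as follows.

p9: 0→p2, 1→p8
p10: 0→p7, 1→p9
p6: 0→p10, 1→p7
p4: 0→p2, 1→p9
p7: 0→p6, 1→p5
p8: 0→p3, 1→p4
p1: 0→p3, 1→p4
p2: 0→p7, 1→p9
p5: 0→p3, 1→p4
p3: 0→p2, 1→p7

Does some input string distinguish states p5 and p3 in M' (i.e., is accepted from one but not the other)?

Yes

First remove the unreachable states {p1}; 9 states remain.
Initial partition by acceptance: {p2,p3,p4,p6,p9,p10} | {p5,p7,p8}.
On input 0, block {p2,p3,p4,p6,p9,p10} splits into {p3,p4,p6,p9} and {p2,p10}.
On input 1, block {p3,p4,p6,p9} splits into {p3,p6,p9} and {p4}.
Split {p5,p7,p8} by δ(·,1) → {p5,p8} and {p7}.
On input 1, block {p3,p6,p9} splits into {p3,p6} and {p9}.
The partition is now stable with 6 blocks: {p3,p6} | {p5,p8} | {p2,p10} | {p4} | {p7} | {p9}.
p5 and p3 end up in different blocks, so they are distinguishable. For instance, the string 'ε' is accepted from only p3.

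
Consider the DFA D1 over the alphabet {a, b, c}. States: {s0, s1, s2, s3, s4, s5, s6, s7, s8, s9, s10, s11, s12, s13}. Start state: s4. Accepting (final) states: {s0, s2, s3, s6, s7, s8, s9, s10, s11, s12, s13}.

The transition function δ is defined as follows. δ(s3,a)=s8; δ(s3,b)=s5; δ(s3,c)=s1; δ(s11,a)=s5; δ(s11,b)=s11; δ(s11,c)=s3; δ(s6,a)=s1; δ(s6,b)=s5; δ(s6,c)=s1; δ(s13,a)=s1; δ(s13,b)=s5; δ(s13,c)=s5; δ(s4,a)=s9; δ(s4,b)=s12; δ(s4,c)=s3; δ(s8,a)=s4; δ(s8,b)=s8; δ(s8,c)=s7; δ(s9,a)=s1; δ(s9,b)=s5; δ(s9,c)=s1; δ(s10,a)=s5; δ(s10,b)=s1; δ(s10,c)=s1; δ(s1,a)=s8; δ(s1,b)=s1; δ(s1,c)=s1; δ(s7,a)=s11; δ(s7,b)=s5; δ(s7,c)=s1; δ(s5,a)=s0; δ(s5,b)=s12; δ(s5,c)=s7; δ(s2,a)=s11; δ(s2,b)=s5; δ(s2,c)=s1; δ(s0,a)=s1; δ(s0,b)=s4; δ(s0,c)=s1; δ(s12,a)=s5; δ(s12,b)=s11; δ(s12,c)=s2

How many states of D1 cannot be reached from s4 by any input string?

BFS from s4 reaches {s0, s1, s2, s3, s4, s5, s7, s8, s9, s11, s12}; the 3 state(s) s6, s10, s13 are never visited.

3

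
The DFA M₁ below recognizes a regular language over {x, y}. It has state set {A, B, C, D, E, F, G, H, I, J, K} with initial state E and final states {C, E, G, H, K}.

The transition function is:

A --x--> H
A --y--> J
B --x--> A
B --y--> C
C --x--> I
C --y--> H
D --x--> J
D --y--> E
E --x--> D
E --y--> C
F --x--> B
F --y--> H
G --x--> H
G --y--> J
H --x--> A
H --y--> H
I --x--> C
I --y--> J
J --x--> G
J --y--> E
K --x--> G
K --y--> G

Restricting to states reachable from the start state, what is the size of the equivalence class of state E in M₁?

1

States {B,F,K} cannot be reached from the start state, so discard them.
Start with accepting vs non-accepting: {C,E,G,H} | {A,D,I,J}.
Refine {C,E,G,H} on symbol x: members go to different blocks, giving {C,E,H} and {G}.
Split {A,D,I,J} by δ(·,x) → {A,I} and {D} and {J}.
Split {C,E,H} by δ(·,x) → {C,H} and {E}.
Stable partition: {C,H} | {A,I} | {G} | {D} | {J} | {E} — 6 equivalence classes.
State E belongs to the block {E}, which has 1 states.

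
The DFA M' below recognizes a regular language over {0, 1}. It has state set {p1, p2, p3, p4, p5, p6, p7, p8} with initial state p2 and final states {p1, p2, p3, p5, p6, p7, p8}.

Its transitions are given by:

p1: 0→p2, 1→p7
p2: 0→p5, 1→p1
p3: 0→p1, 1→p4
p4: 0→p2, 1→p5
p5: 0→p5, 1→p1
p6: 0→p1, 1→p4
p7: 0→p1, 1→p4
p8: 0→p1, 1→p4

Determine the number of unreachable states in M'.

BFS from p2 reaches {p1, p2, p4, p5, p7}; the 3 state(s) p3, p6, p8 are never visited.

3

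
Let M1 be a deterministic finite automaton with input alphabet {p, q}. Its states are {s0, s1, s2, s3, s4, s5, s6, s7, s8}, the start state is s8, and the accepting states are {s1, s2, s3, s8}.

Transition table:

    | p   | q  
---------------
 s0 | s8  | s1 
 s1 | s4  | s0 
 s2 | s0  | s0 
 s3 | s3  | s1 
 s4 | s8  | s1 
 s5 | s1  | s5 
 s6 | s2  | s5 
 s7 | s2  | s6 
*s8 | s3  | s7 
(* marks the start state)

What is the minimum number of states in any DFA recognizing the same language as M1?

5

Start with accepting vs non-accepting: {s1,s2,s3,s8} | {s0,s4,s5,s6,s7}.
Split {s1,s2,s3,s8} by δ(·,p) → {s1,s2} and {s3,s8}.
Refine {s0,s4,s5,s6,s7} on symbol p: members go to different blocks, giving {s5,s6,s7} and {s0,s4}.
Refine {s3,s8} on symbol q: members go to different blocks, giving {s3} and {s8}.
The partition is now stable with 5 blocks: {s1,s2} | {s5,s6,s7} | {s3} | {s0,s4} | {s8}.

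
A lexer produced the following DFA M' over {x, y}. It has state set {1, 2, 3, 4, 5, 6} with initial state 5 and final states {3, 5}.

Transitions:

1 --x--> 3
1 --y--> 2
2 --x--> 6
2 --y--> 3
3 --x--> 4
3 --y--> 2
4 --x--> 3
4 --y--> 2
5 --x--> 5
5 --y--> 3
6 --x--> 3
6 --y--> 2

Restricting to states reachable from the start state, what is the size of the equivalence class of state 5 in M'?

States {1} cannot be reached from the start state, so discard them.
Initial partition by acceptance: {3,5} | {2,4,6}.
On input x, block {3,5} splits into {3} and {5}.
On input x, block {2,4,6} splits into {4,6} and {2}.
The partition is now stable with 4 blocks: {3} | {4,6} | {5} | {2}.
State 5 belongs to the block {5}, which has 1 states.

1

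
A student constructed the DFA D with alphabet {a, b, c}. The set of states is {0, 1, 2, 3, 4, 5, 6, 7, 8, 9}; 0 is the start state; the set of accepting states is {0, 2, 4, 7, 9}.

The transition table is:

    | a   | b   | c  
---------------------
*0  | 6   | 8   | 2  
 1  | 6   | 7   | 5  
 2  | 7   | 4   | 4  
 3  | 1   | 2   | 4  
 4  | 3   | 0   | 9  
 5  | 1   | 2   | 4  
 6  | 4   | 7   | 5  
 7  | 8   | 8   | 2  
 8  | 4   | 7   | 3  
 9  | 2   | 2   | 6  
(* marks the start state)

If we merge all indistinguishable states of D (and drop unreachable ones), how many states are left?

7

P0 = {0,2,4,7,9} | {1,3,5,6,8}.
Refine {0,2,4,7,9} on symbol a: members go to different blocks, giving {0,4,7} and {2,9}.
Split {0,4,7} by δ(·,b) → {0,7} and {4}.
Refine {1,3,5,6,8} on symbol a: members go to different blocks, giving {1,3,5} and {6,8}.
Refine {1,3,5} on symbol a: members go to different blocks, giving {3,5} and {1}.
Refine {2,9} on symbol a: members go to different blocks, giving {2} and {9}.
Stable partition: {0,7} | {3,5} | {2} | {4} | {6,8} | {1} | {9} — 7 equivalence classes.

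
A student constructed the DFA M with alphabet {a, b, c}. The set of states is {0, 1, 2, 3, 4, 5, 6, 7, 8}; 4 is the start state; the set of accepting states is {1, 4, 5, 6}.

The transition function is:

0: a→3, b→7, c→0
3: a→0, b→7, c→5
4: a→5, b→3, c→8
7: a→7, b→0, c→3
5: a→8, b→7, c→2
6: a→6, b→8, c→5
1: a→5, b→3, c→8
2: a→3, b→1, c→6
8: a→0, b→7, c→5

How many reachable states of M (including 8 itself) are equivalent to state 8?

2

P0 = {1,4,5,6} | {0,2,3,7,8}.
Refine {1,4,5,6} on symbol a: members go to different blocks, giving {1,4,6} and {5}.
Refine {1,4,6} on symbol a: members go to different blocks, giving {1,4} and {6}.
Split {0,2,3,7,8} by δ(·,b) → {0,3,7,8} and {2}.
Refine {0,3,7,8} on symbol c: members go to different blocks, giving {0,7} and {3,8}.
Split {0,7} by δ(·,a) → {0} and {7}.
The partition is now stable with 7 blocks: {1,4} | {0} | {5} | {6} | {2} | {3,8} | {7}.
State 8 belongs to the block {3,8}, which has 2 states.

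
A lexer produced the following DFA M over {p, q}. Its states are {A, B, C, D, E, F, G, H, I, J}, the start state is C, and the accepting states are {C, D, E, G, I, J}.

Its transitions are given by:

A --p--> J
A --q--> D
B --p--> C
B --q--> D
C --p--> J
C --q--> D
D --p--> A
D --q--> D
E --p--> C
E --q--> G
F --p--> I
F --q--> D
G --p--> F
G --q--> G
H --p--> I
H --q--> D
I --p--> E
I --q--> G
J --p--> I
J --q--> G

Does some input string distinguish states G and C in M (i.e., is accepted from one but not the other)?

First remove the unreachable states {B,H}; 8 states remain.
Initial partition by acceptance: {C,D,E,G,I,J} | {A,F}.
Split {C,D,E,G,I,J} by δ(·,p) → {C,E,I,J} and {D,G}.
The partition is now stable with 3 blocks: {C,E,I,J} | {A,F} | {D,G}.
G and C end up in different blocks, so they are distinguishable. For instance, the string 'p' is accepted from only C.

Yes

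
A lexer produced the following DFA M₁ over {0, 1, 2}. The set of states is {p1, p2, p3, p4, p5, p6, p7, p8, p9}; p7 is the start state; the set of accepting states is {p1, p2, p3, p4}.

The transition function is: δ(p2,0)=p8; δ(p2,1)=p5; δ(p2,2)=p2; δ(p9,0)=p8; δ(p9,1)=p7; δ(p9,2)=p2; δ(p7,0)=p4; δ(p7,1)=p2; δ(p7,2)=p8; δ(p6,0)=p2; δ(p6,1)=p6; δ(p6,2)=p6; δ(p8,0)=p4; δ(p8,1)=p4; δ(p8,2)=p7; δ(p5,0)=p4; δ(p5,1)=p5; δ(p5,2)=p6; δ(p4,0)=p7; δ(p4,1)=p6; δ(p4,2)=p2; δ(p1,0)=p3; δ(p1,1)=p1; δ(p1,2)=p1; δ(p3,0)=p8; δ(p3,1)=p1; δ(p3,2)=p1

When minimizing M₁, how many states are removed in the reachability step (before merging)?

BFS from p7 reaches {p2, p4, p5, p6, p7, p8}; the 3 state(s) p1, p3, p9 are never visited.

3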